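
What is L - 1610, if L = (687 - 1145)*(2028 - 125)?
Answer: -873184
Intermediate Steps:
L = -871574 (L = -458*1903 = -871574)
L - 1610 = -871574 - 1610 = -873184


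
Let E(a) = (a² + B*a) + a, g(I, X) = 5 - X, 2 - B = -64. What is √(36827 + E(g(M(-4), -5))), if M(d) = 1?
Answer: √37597 ≈ 193.90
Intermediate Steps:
B = 66 (B = 2 - 1*(-64) = 2 + 64 = 66)
E(a) = a² + 67*a (E(a) = (a² + 66*a) + a = a² + 67*a)
√(36827 + E(g(M(-4), -5))) = √(36827 + (5 - 1*(-5))*(67 + (5 - 1*(-5)))) = √(36827 + (5 + 5)*(67 + (5 + 5))) = √(36827 + 10*(67 + 10)) = √(36827 + 10*77) = √(36827 + 770) = √37597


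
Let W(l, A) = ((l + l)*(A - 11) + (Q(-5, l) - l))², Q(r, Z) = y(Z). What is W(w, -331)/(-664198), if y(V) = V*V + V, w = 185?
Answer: -8522059225/664198 ≈ -12831.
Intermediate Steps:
y(V) = V + V² (y(V) = V² + V = V + V²)
Q(r, Z) = Z*(1 + Z)
W(l, A) = (-l + l*(1 + l) + 2*l*(-11 + A))² (W(l, A) = ((l + l)*(A - 11) + (l*(1 + l) - l))² = ((2*l)*(-11 + A) + (-l + l*(1 + l)))² = (2*l*(-11 + A) + (-l + l*(1 + l)))² = (-l + l*(1 + l) + 2*l*(-11 + A))²)
W(w, -331)/(-664198) = (185²*(-22 + 185 + 2*(-331))²)/(-664198) = (34225*(-22 + 185 - 662)²)*(-1/664198) = (34225*(-499)²)*(-1/664198) = (34225*249001)*(-1/664198) = 8522059225*(-1/664198) = -8522059225/664198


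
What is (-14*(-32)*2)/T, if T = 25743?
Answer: 896/25743 ≈ 0.034806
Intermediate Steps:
(-14*(-32)*2)/T = (-14*(-32)*2)/25743 = (448*2)*(1/25743) = 896*(1/25743) = 896/25743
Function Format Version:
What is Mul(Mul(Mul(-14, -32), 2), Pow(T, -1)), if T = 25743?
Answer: Rational(896, 25743) ≈ 0.034806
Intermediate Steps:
Mul(Mul(Mul(-14, -32), 2), Pow(T, -1)) = Mul(Mul(Mul(-14, -32), 2), Pow(25743, -1)) = Mul(Mul(448, 2), Rational(1, 25743)) = Mul(896, Rational(1, 25743)) = Rational(896, 25743)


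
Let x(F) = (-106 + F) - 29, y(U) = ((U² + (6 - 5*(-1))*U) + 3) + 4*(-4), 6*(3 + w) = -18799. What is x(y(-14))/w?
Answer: 636/18817 ≈ 0.033799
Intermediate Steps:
w = -18817/6 (w = -3 + (⅙)*(-18799) = -3 - 18799/6 = -18817/6 ≈ -3136.2)
y(U) = -13 + U² + 11*U (y(U) = ((U² + (6 + 5)*U) + 3) - 16 = ((U² + 11*U) + 3) - 16 = (3 + U² + 11*U) - 16 = -13 + U² + 11*U)
x(F) = -135 + F
x(y(-14))/w = (-135 + (-13 + (-14)² + 11*(-14)))/(-18817/6) = (-135 + (-13 + 196 - 154))*(-6/18817) = (-135 + 29)*(-6/18817) = -106*(-6/18817) = 636/18817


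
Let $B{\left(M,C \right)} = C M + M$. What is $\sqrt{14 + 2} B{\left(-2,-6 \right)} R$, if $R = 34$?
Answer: $1360$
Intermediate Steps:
$B{\left(M,C \right)} = M + C M$
$\sqrt{14 + 2} B{\left(-2,-6 \right)} R = \sqrt{14 + 2} \left(- 2 \left(1 - 6\right)\right) 34 = \sqrt{16} \left(\left(-2\right) \left(-5\right)\right) 34 = 4 \cdot 10 \cdot 34 = 40 \cdot 34 = 1360$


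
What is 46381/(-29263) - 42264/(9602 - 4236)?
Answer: -742825939/78512629 ≈ -9.4612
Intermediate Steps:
46381/(-29263) - 42264/(9602 - 4236) = 46381*(-1/29263) - 42264/5366 = -46381/29263 - 42264*1/5366 = -46381/29263 - 21132/2683 = -742825939/78512629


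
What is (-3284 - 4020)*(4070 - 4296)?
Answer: 1650704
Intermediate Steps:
(-3284 - 4020)*(4070 - 4296) = -7304*(-226) = 1650704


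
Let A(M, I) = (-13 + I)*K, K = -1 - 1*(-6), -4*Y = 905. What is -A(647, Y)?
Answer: 4785/4 ≈ 1196.3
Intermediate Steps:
Y = -905/4 (Y = -1/4*905 = -905/4 ≈ -226.25)
K = 5 (K = -1 + 6 = 5)
A(M, I) = -65 + 5*I (A(M, I) = (-13 + I)*5 = -65 + 5*I)
-A(647, Y) = -(-65 + 5*(-905/4)) = -(-65 - 4525/4) = -1*(-4785/4) = 4785/4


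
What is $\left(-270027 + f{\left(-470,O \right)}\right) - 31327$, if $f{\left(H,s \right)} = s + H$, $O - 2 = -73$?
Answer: $-301895$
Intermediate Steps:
$O = -71$ ($O = 2 - 73 = -71$)
$f{\left(H,s \right)} = H + s$
$\left(-270027 + f{\left(-470,O \right)}\right) - 31327 = \left(-270027 - 541\right) - 31327 = -270568 - 31327 = -301895$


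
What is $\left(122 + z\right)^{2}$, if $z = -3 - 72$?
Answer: $2209$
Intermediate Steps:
$z = -75$
$\left(122 + z\right)^{2} = \left(122 - 75\right)^{2} = 47^{2} = 2209$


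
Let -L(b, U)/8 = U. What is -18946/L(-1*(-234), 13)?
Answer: 9473/52 ≈ 182.17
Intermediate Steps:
L(b, U) = -8*U
-18946/L(-1*(-234), 13) = -18946/((-8*13)) = -18946/(-104) = -18946*(-1/104) = 9473/52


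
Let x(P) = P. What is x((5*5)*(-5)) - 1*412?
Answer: -537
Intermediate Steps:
x((5*5)*(-5)) - 1*412 = (5*5)*(-5) - 1*412 = 25*(-5) - 412 = -125 - 412 = -537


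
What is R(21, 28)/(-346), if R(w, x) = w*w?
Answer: -441/346 ≈ -1.2746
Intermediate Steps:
R(w, x) = w²
R(21, 28)/(-346) = 21²/(-346) = 441*(-1/346) = -441/346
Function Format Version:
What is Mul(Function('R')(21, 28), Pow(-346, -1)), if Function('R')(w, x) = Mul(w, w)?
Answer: Rational(-441, 346) ≈ -1.2746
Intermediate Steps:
Function('R')(w, x) = Pow(w, 2)
Mul(Function('R')(21, 28), Pow(-346, -1)) = Mul(Pow(21, 2), Pow(-346, -1)) = Mul(441, Rational(-1, 346)) = Rational(-441, 346)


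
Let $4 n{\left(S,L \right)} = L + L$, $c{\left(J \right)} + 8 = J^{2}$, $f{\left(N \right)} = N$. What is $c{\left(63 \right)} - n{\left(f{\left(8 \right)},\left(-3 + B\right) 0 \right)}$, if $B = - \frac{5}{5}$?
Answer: $3961$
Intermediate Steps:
$B = -1$ ($B = \left(-5\right) \frac{1}{5} = -1$)
$c{\left(J \right)} = -8 + J^{2}$
$n{\left(S,L \right)} = \frac{L}{2}$ ($n{\left(S,L \right)} = \frac{L + L}{4} = \frac{2 L}{4} = \frac{L}{2}$)
$c{\left(63 \right)} - n{\left(f{\left(8 \right)},\left(-3 + B\right) 0 \right)} = \left(-8 + 63^{2}\right) - \frac{\left(-3 - 1\right) 0}{2} = \left(-8 + 3969\right) - \frac{\left(-4\right) 0}{2} = 3961 - \frac{1}{2} \cdot 0 = 3961 - 0 = 3961 + 0 = 3961$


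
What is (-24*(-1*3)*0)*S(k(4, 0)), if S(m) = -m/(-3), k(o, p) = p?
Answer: 0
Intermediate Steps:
S(m) = m/3 (S(m) = -m*(-1)/3 = -(-1)*m/3 = m/3)
(-24*(-1*3)*0)*S(k(4, 0)) = (-24*(-1*3)*0)*((1/3)*0) = -(-72)*0*0 = -24*0*0 = 0*0 = 0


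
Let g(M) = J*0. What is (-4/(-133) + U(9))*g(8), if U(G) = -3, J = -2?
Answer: 0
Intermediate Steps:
g(M) = 0 (g(M) = -2*0 = 0)
(-4/(-133) + U(9))*g(8) = (-4/(-133) - 3)*0 = (-4*(-1/133) - 3)*0 = (4/133 - 3)*0 = -395/133*0 = 0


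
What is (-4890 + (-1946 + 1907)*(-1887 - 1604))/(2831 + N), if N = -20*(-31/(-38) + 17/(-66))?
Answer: 82299393/1768037 ≈ 46.548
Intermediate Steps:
N = -7000/627 (N = -20*(-31*(-1/38) + 17*(-1/66)) = -20*(31/38 - 17/66) = -20*350/627 = -7000/627 ≈ -11.164)
(-4890 + (-1946 + 1907)*(-1887 - 1604))/(2831 + N) = (-4890 + (-1946 + 1907)*(-1887 - 1604))/(2831 - 7000/627) = (-4890 - 39*(-3491))/(1768037/627) = (-4890 + 136149)*(627/1768037) = 131259*(627/1768037) = 82299393/1768037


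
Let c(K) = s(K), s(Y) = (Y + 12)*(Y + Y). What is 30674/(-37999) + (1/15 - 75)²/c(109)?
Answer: -67022349538/112762982475 ≈ -0.59437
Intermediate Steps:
s(Y) = 2*Y*(12 + Y) (s(Y) = (12 + Y)*(2*Y) = 2*Y*(12 + Y))
c(K) = 2*K*(12 + K)
30674/(-37999) + (1/15 - 75)²/c(109) = 30674/(-37999) + (1/15 - 75)²/((2*109*(12 + 109))) = 30674*(-1/37999) + (1/15 - 75)²/((2*109*121)) = -30674/37999 + (-1124/15)²/26378 = -30674/37999 + (1263376/225)*(1/26378) = -30674/37999 + 631688/2967525 = -67022349538/112762982475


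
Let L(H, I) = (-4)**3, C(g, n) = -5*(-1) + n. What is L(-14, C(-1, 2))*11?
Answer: -704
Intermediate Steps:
C(g, n) = 5 + n
L(H, I) = -64
L(-14, C(-1, 2))*11 = -64*11 = -704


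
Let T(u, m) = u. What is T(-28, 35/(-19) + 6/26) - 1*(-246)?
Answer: 218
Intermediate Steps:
T(-28, 35/(-19) + 6/26) - 1*(-246) = -28 - 1*(-246) = -28 + 246 = 218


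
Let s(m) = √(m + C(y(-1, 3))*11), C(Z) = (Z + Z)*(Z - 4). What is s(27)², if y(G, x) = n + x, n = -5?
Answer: 291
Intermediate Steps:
y(G, x) = -5 + x
C(Z) = 2*Z*(-4 + Z) (C(Z) = (2*Z)*(-4 + Z) = 2*Z*(-4 + Z))
s(m) = √(264 + m) (s(m) = √(m + (2*(-5 + 3)*(-4 + (-5 + 3)))*11) = √(m + (2*(-2)*(-4 - 2))*11) = √(m + (2*(-2)*(-6))*11) = √(m + 24*11) = √(m + 264) = √(264 + m))
s(27)² = (√(264 + 27))² = (√291)² = 291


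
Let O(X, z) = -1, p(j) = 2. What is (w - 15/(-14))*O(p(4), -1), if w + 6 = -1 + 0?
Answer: 83/14 ≈ 5.9286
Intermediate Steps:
w = -7 (w = -6 + (-1 + 0) = -6 - 1 = -7)
(w - 15/(-14))*O(p(4), -1) = (-7 - 15/(-14))*(-1) = (-7 - 15*(-1/14))*(-1) = (-7 + 15/14)*(-1) = -83/14*(-1) = 83/14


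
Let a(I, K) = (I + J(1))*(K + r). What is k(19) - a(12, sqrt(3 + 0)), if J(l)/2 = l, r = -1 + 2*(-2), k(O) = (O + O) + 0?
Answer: 108 - 14*sqrt(3) ≈ 83.751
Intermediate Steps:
k(O) = 2*O (k(O) = 2*O + 0 = 2*O)
r = -5 (r = -1 - 4 = -5)
J(l) = 2*l
a(I, K) = (-5 + K)*(2 + I) (a(I, K) = (I + 2*1)*(K - 5) = (I + 2)*(-5 + K) = (2 + I)*(-5 + K) = (-5 + K)*(2 + I))
k(19) - a(12, sqrt(3 + 0)) = 2*19 - (-10 - 5*12 + 2*sqrt(3 + 0) + 12*sqrt(3 + 0)) = 38 - (-10 - 60 + 2*sqrt(3) + 12*sqrt(3)) = 38 - (-70 + 14*sqrt(3)) = 38 + (70 - 14*sqrt(3)) = 108 - 14*sqrt(3)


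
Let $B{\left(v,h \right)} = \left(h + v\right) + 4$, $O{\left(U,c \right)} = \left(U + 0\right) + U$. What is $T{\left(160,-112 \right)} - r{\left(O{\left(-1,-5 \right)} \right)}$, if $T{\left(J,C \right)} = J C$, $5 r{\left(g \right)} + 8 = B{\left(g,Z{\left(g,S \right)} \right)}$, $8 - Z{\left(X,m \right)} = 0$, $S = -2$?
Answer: $- \frac{89602}{5} \approx -17920.0$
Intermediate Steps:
$Z{\left(X,m \right)} = 8$ ($Z{\left(X,m \right)} = 8 - 0 = 8 + 0 = 8$)
$O{\left(U,c \right)} = 2 U$ ($O{\left(U,c \right)} = U + U = 2 U$)
$B{\left(v,h \right)} = 4 + h + v$
$r{\left(g \right)} = \frac{4}{5} + \frac{g}{5}$ ($r{\left(g \right)} = - \frac{8}{5} + \frac{4 + 8 + g}{5} = - \frac{8}{5} + \frac{12 + g}{5} = - \frac{8}{5} + \left(\frac{12}{5} + \frac{g}{5}\right) = \frac{4}{5} + \frac{g}{5}$)
$T{\left(J,C \right)} = C J$
$T{\left(160,-112 \right)} - r{\left(O{\left(-1,-5 \right)} \right)} = \left(-112\right) 160 - \left(\frac{4}{5} + \frac{2 \left(-1\right)}{5}\right) = -17920 - \left(\frac{4}{5} + \frac{1}{5} \left(-2\right)\right) = -17920 - \left(\frac{4}{5} - \frac{2}{5}\right) = -17920 - \frac{2}{5} = - \frac{89602}{5}$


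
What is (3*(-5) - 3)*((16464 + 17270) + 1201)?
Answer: -628830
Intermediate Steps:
(3*(-5) - 3)*((16464 + 17270) + 1201) = (-15 - 3)*(33734 + 1201) = -18*34935 = -628830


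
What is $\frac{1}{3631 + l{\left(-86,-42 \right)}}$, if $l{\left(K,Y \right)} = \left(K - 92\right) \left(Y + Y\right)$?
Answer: $\frac{1}{18583} \approx 5.3813 \cdot 10^{-5}$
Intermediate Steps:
$l{\left(K,Y \right)} = 2 Y \left(-92 + K\right)$ ($l{\left(K,Y \right)} = \left(-92 + K\right) 2 Y = 2 Y \left(-92 + K\right)$)
$\frac{1}{3631 + l{\left(-86,-42 \right)}} = \frac{1}{3631 + 2 \left(-42\right) \left(-92 - 86\right)} = \frac{1}{3631 + 2 \left(-42\right) \left(-178\right)} = \frac{1}{3631 + 14952} = \frac{1}{18583}$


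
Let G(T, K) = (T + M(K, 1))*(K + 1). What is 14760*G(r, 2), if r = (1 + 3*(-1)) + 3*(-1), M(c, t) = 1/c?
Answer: -199260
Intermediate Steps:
r = -5 (r = (1 - 3) - 3 = -2 - 3 = -5)
G(T, K) = (1 + K)*(T + 1/K) (G(T, K) = (T + 1/K)*(K + 1) = (T + 1/K)*(1 + K) = (1 + K)*(T + 1/K))
14760*G(r, 2) = 14760*(1 - 5 + 1/2 + 2*(-5)) = 14760*(1 - 5 + 1/2 - 10) = 14760*(-27/2) = -199260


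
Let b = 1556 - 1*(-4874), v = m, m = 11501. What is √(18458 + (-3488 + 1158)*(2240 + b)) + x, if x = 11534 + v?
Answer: 23035 + I*√20182642 ≈ 23035.0 + 4492.5*I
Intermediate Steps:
v = 11501
b = 6430 (b = 1556 + 4874 = 6430)
x = 23035 (x = 11534 + 11501 = 23035)
√(18458 + (-3488 + 1158)*(2240 + b)) + x = √(18458 + (-3488 + 1158)*(2240 + 6430)) + 23035 = √(18458 - 2330*8670) + 23035 = √(18458 - 20201100) + 23035 = √(-20182642) + 23035 = I*√20182642 + 23035 = 23035 + I*√20182642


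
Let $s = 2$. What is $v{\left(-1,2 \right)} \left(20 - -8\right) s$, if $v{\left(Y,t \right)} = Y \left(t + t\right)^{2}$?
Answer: $-896$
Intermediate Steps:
$v{\left(Y,t \right)} = 4 Y t^{2}$ ($v{\left(Y,t \right)} = Y \left(2 t\right)^{2} = Y 4 t^{2} = 4 Y t^{2}$)
$v{\left(-1,2 \right)} \left(20 - -8\right) s = 4 \left(-1\right) 2^{2} \left(20 - -8\right) 2 = 4 \left(-1\right) 4 \left(20 + 8\right) 2 = \left(-16\right) 28 \cdot 2 = \left(-448\right) 2 = -896$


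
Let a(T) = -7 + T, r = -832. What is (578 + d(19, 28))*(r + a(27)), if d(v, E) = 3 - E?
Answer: -449036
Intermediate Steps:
(578 + d(19, 28))*(r + a(27)) = (578 + (3 - 1*28))*(-832 + (-7 + 27)) = (578 + (3 - 28))*(-832 + 20) = (578 - 25)*(-812) = 553*(-812) = -449036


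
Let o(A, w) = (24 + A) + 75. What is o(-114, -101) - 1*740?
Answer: -755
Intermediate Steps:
o(A, w) = 99 + A
o(-114, -101) - 1*740 = (99 - 114) - 1*740 = -15 - 740 = -755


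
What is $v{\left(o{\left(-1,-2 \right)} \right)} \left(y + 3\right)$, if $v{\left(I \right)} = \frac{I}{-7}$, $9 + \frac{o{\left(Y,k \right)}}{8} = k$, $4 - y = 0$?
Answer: $88$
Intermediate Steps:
$y = 4$ ($y = 4 - 0 = 4 + 0 = 4$)
$o{\left(Y,k \right)} = -72 + 8 k$
$v{\left(I \right)} = - \frac{I}{7}$ ($v{\left(I \right)} = I \left(- \frac{1}{7}\right) = - \frac{I}{7}$)
$v{\left(o{\left(-1,-2 \right)} \right)} \left(y + 3\right) = - \frac{-72 + 8 \left(-2\right)}{7} \left(4 + 3\right) = - \frac{-72 - 16}{7} \cdot 7 = \left(- \frac{1}{7}\right) \left(-88\right) 7 = \frac{88}{7} \cdot 7 = 88$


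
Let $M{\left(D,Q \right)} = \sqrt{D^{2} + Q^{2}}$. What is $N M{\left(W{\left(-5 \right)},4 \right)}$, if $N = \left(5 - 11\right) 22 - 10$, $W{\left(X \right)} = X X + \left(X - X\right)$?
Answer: $- 142 \sqrt{641} \approx -3595.2$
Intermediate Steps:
$W{\left(X \right)} = X^{2}$ ($W{\left(X \right)} = X^{2} + 0 = X^{2}$)
$N = -142$ ($N = \left(5 - 11\right) 22 - 10 = \left(-6\right) 22 - 10 = -132 - 10 = -142$)
$N M{\left(W{\left(-5 \right)},4 \right)} = - 142 \sqrt{\left(\left(-5\right)^{2}\right)^{2} + 4^{2}} = - 142 \sqrt{25^{2} + 16} = - 142 \sqrt{625 + 16} = - 142 \sqrt{641}$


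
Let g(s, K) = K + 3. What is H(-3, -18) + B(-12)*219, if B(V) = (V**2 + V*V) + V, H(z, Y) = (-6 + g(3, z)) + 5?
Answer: 60443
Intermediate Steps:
g(s, K) = 3 + K
H(z, Y) = 2 + z (H(z, Y) = (-6 + (3 + z)) + 5 = (-3 + z) + 5 = 2 + z)
B(V) = V + 2*V**2 (B(V) = (V**2 + V**2) + V = 2*V**2 + V = V + 2*V**2)
H(-3, -18) + B(-12)*219 = (2 - 3) - 12*(1 + 2*(-12))*219 = -1 - 12*(1 - 24)*219 = -1 - 12*(-23)*219 = -1 + 276*219 = -1 + 60444 = 60443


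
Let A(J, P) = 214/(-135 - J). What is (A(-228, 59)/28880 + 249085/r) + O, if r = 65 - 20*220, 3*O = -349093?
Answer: -45183749311237/388103880 ≈ -1.1642e+5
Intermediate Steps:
O = -349093/3 (O = (1/3)*(-349093) = -349093/3 ≈ -1.1636e+5)
r = -4335 (r = 65 - 4400 = -4335)
(A(-228, 59)/28880 + 249085/r) + O = (-214/(135 - 228)/28880 + 249085/(-4335)) - 349093/3 = (-214/(-93)*(1/28880) + 249085*(-1/4335)) - 349093/3 = (-214*(-1/93)*(1/28880) - 49817/867) - 349093/3 = ((214/93)*(1/28880) - 49817/867) - 349093/3 = (107/1342920 - 49817/867) - 349093/3 = -7433350319/129367960 - 349093/3 = -45183749311237/388103880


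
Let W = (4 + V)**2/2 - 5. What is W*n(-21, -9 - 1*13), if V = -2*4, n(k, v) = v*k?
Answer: 1386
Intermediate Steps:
n(k, v) = k*v
V = -8
W = 3 (W = (4 - 8)**2/2 - 5 = (1/2)*(-4)**2 - 5 = (1/2)*16 - 5 = 8 - 5 = 3)
W*n(-21, -9 - 1*13) = 3*(-21*(-9 - 1*13)) = 3*(-21*(-9 - 13)) = 3*(-21*(-22)) = 3*462 = 1386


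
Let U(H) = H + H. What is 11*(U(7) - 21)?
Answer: -77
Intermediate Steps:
U(H) = 2*H
11*(U(7) - 21) = 11*(2*7 - 21) = 11*(14 - 21) = 11*(-7) = -77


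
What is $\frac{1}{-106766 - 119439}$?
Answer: $- \frac{1}{226205} \approx -4.4208 \cdot 10^{-6}$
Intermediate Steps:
$\frac{1}{-106766 - 119439} = \frac{1}{-226205} = - \frac{1}{226205}$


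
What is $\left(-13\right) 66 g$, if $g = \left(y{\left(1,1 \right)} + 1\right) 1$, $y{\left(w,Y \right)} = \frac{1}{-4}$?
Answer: $- \frac{1287}{2} \approx -643.5$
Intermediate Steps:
$y{\left(w,Y \right)} = - \frac{1}{4}$
$g = \frac{3}{4}$ ($g = \left(- \frac{1}{4} + 1\right) 1 = \frac{3}{4} \cdot 1 = \frac{3}{4} \approx 0.75$)
$\left(-13\right) 66 g = \left(-13\right) 66 \cdot \frac{3}{4} = \left(-858\right) \frac{3}{4} = - \frac{1287}{2}$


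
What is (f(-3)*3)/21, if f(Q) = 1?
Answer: ⅐ ≈ 0.14286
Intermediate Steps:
(f(-3)*3)/21 = (1*3)/21 = 3*(1/21) = ⅐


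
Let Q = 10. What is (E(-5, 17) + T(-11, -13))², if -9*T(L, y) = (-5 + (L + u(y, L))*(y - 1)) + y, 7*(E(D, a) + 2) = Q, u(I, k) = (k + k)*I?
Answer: 731161600/3969 ≈ 1.8422e+5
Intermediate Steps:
u(I, k) = 2*I*k (u(I, k) = (2*k)*I = 2*I*k)
E(D, a) = -4/7 (E(D, a) = -2 + (⅐)*10 = -2 + 10/7 = -4/7)
T(L, y) = 5/9 - y/9 - (-1 + y)*(L + 2*L*y)/9 (T(L, y) = -((-5 + (L + 2*y*L)*(y - 1)) + y)/9 = -((-5 + (L + 2*L*y)*(-1 + y)) + y)/9 = -((-5 + (-1 + y)*(L + 2*L*y)) + y)/9 = -(-5 + y + (-1 + y)*(L + 2*L*y))/9 = 5/9 - y/9 - (-1 + y)*(L + 2*L*y)/9)
(E(-5, 17) + T(-11, -13))² = (-4/7 + (5/9 - ⅑*(-13) + (⅑)*(-11) - 2/9*(-11)*(-13)² + (⅑)*(-11)*(-13)))² = (-4/7 + (5/9 + 13/9 - 11/9 - 2/9*(-11)*169 + 143/9))² = (-4/7 + (5/9 + 13/9 - 11/9 + 3718/9 + 143/9))² = (-4/7 + 3868/9)² = (27040/63)² = 731161600/3969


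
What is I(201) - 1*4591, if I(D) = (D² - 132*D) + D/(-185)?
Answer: 1716229/185 ≈ 9276.9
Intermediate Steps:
I(D) = D² - 24421*D/185 (I(D) = (D² - 132*D) + D*(-1/185) = (D² - 132*D) - D/185 = D² - 24421*D/185)
I(201) - 1*4591 = (1/185)*201*(-24421 + 185*201) - 1*4591 = (1/185)*201*(-24421 + 37185) - 4591 = (1/185)*201*12764 - 4591 = 2565564/185 - 4591 = 1716229/185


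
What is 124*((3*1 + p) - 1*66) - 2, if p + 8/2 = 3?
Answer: -7938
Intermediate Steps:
p = -1 (p = -4 + 3 = -1)
124*((3*1 + p) - 1*66) - 2 = 124*((3*1 - 1) - 1*66) - 2 = 124*((3 - 1) - 66) - 2 = 124*(2 - 66) - 2 = 124*(-64) - 2 = -7936 - 2 = -7938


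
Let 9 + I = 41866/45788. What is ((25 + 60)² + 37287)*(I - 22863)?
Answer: -11653478292560/11447 ≈ -1.0180e+9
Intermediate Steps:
I = -185113/22894 (I = -9 + 41866/45788 = -9 + 41866*(1/45788) = -9 + 20933/22894 = -185113/22894 ≈ -8.0857)
((25 + 60)² + 37287)*(I - 22863) = ((25 + 60)² + 37287)*(-185113/22894 - 22863) = (85² + 37287)*(-523610635/22894) = (7225 + 37287)*(-523610635/22894) = 44512*(-523610635/22894) = -11653478292560/11447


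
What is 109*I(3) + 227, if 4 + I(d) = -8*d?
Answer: -2825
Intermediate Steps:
I(d) = -4 - 8*d
109*I(3) + 227 = 109*(-4 - 8*3) + 227 = 109*(-4 - 24) + 227 = 109*(-28) + 227 = -3052 + 227 = -2825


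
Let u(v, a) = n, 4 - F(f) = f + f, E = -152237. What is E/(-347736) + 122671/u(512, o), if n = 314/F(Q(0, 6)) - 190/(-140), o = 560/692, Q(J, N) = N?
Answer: -1194237916511/368947896 ≈ -3236.9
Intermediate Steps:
F(f) = 4 - 2*f (F(f) = 4 - (f + f) = 4 - 2*f)
o = 140/173 (o = 560*(1/692) = 140/173 ≈ 0.80925)
n = -1061/28 (n = 314/(4 - 2*6) - 190/(-140) = 314/(4 - 12) - 190*(-1/140) = 314/(-8) + 19/14 = 314*(-⅛) + 19/14 = -157/4 + 19/14 = -1061/28 ≈ -37.893)
u(v, a) = -1061/28
E/(-347736) + 122671/u(512, o) = -152237/(-347736) + 122671/(-1061/28) = -152237*(-1/347736) + 122671*(-28/1061) = 152237/347736 - 3434788/1061 = -1194237916511/368947896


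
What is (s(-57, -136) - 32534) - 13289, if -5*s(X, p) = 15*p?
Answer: -45415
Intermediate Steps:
s(X, p) = -3*p
(s(-57, -136) - 32534) - 13289 = (-3*(-136) - 32534) - 13289 = (408 - 32534) - 13289 = -32126 - 13289 = -45415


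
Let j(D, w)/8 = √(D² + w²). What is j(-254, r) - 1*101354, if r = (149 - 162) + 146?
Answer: -101354 + 8*√82205 ≈ -99060.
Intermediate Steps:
r = 133 (r = -13 + 146 = 133)
j(D, w) = 8*√(D² + w²)
j(-254, r) - 1*101354 = 8*√((-254)² + 133²) - 1*101354 = 8*√(64516 + 17689) - 101354 = 8*√82205 - 101354 = -101354 + 8*√82205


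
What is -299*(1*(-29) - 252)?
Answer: 84019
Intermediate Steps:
-299*(1*(-29) - 252) = -299*(-29 - 252) = -299*(-281) = 84019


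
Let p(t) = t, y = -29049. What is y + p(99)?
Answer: -28950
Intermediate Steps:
y + p(99) = -29049 + 99 = -28950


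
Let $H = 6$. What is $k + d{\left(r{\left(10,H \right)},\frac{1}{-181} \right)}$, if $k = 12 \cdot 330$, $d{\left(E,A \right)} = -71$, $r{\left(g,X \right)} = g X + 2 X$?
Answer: $3889$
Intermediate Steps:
$r{\left(g,X \right)} = 2 X + X g$ ($r{\left(g,X \right)} = X g + 2 X = 2 X + X g$)
$k = 3960$
$k + d{\left(r{\left(10,H \right)},\frac{1}{-181} \right)} = 3960 - 71 = 3889$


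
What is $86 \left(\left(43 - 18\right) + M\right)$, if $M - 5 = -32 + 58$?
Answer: $4816$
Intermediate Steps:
$M = 31$ ($M = 5 + \left(-32 + 58\right) = 5 + 26 = 31$)
$86 \left(\left(43 - 18\right) + M\right) = 86 \left(\left(43 - 18\right) + 31\right) = 86 \left(25 + 31\right) = 86 \cdot 56 = 4816$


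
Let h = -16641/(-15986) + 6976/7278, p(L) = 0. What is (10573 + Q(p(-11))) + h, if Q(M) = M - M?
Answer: 615180015709/58173054 ≈ 10575.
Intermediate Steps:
h = 116315767/58173054 (h = -16641*(-1/15986) + 6976*(1/7278) = 16641/15986 + 3488/3639 = 116315767/58173054 ≈ 1.9995)
Q(M) = 0
(10573 + Q(p(-11))) + h = (10573 + 0) + 116315767/58173054 = 10573 + 116315767/58173054 = 615180015709/58173054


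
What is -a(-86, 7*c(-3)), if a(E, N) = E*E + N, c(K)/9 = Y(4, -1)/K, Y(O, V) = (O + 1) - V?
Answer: -7270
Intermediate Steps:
Y(O, V) = 1 + O - V (Y(O, V) = (1 + O) - V = 1 + O - V)
c(K) = 54/K (c(K) = 9*((1 + 4 - 1*(-1))/K) = 9*((1 + 4 + 1)/K) = 9*(6/K) = 54/K)
a(E, N) = N + E² (a(E, N) = E² + N = N + E²)
-a(-86, 7*c(-3)) = -(7*(54/(-3)) + (-86)²) = -(7*(54*(-⅓)) + 7396) = -(7*(-18) + 7396) = -(-126 + 7396) = -1*7270 = -7270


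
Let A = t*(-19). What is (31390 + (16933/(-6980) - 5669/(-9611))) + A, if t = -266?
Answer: 2444714548877/67084780 ≈ 36442.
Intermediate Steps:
A = 5054 (A = -266*(-19) = 5054)
(31390 + (16933/(-6980) - 5669/(-9611))) + A = (31390 + (16933/(-6980) - 5669/(-9611))) + 5054 = (31390 + (16933*(-1/6980) - 5669*(-1/9611))) + 5054 = (31390 + (-16933/6980 + 5669/9611)) + 5054 = (31390 - 123173443/67084780) + 5054 = 2105668070757/67084780 + 5054 = 2444714548877/67084780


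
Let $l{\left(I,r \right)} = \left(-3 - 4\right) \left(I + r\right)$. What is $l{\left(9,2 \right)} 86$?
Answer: $-6622$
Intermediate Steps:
$l{\left(I,r \right)} = - 7 I - 7 r$ ($l{\left(I,r \right)} = - 7 \left(I + r\right) = - 7 I - 7 r$)
$l{\left(9,2 \right)} 86 = \left(\left(-7\right) 9 - 14\right) 86 = \left(-63 - 14\right) 86 = \left(-77\right) 86 = -6622$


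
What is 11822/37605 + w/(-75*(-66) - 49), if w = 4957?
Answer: 10623809/8013135 ≈ 1.3258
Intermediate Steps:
11822/37605 + w/(-75*(-66) - 49) = 11822/37605 + 4957/(-75*(-66) - 49) = 11822*(1/37605) + 4957/(4950 - 49) = 514/1635 + 4957/4901 = 10623809/8013135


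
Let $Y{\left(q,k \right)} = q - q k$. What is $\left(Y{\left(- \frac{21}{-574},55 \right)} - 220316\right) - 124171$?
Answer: $- \frac{14124048}{41} \approx -3.4449 \cdot 10^{5}$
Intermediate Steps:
$Y{\left(q,k \right)} = q - k q$
$\left(Y{\left(- \frac{21}{-574},55 \right)} - 220316\right) - 124171 = \left(- \frac{21}{-574} \left(1 - 55\right) - 220316\right) - 124171 = \left(\left(-21\right) \left(- \frac{1}{574}\right) \left(1 - 55\right) - 220316\right) - 124171 = \left(\frac{3}{82} \left(-54\right) - 220316\right) - 124171 = \left(- \frac{81}{41} - 220316\right) - 124171 = - \frac{9033037}{41} - 124171 = - \frac{14124048}{41}$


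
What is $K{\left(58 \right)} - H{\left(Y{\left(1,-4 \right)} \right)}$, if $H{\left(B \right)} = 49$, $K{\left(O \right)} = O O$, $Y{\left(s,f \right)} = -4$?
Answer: $3315$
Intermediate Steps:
$K{\left(O \right)} = O^{2}$
$K{\left(58 \right)} - H{\left(Y{\left(1,-4 \right)} \right)} = 58^{2} - 49 = 3364 - 49 = 3315$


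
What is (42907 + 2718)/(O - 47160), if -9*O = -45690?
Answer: -219/202 ≈ -1.0842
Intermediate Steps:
O = 15230/3 (O = -1/9*(-45690) = 15230/3 ≈ 5076.7)
(42907 + 2718)/(O - 47160) = (42907 + 2718)/(15230/3 - 47160) = 45625/(-126250/3) = 45625*(-3/126250) = -219/202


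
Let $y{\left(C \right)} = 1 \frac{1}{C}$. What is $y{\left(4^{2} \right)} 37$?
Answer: $\frac{37}{16} \approx 2.3125$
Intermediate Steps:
$y{\left(C \right)} = \frac{1}{C}$
$y{\left(4^{2} \right)} 37 = \frac{1}{4^{2}} \cdot 37 = \frac{1}{16} \cdot 37 = \frac{37}{16}$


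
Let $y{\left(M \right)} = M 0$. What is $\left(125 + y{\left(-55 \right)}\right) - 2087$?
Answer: $-1962$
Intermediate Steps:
$y{\left(M \right)} = 0$
$\left(125 + y{\left(-55 \right)}\right) - 2087 = \left(125 + 0\right) - 2087 = 125 - 2087 = -1962$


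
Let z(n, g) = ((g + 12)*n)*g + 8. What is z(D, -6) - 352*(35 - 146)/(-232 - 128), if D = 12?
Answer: -7988/15 ≈ -532.53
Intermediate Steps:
z(n, g) = 8 + g*n*(12 + g) (z(n, g) = ((12 + g)*n)*g + 8 = (n*(12 + g))*g + 8 = g*n*(12 + g) + 8 = 8 + g*n*(12 + g))
z(D, -6) - 352*(35 - 146)/(-232 - 128) = (8 + 12*(-6)² + 12*(-6)*12) - 352*(35 - 146)/(-232 - 128) = (8 + 12*36 - 864) - (-39072)/(-360) = (8 + 432 - 864) - (-39072)*(-1)/360 = -424 - 352*37/120 = -424 - 1628/15 = -7988/15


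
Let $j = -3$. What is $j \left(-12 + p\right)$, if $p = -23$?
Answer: $105$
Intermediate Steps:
$j \left(-12 + p\right) = - 3 \left(-12 - 23\right) = \left(-3\right) \left(-35\right) = 105$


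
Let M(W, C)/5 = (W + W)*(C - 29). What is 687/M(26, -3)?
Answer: -687/8320 ≈ -0.082572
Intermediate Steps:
M(W, C) = 10*W*(-29 + C) (M(W, C) = 5*((W + W)*(C - 29)) = 5*((2*W)*(-29 + C)) = 5*(2*W*(-29 + C)) = 10*W*(-29 + C))
687/M(26, -3) = 687/((10*26*(-29 - 3))) = 687/((10*26*(-32))) = 687/(-8320) = 687*(-1/8320) = -687/8320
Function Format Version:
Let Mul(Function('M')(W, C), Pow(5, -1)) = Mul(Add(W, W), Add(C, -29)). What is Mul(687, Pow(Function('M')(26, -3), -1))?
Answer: Rational(-687, 8320) ≈ -0.082572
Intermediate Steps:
Function('M')(W, C) = Mul(10, W, Add(-29, C)) (Function('M')(W, C) = Mul(5, Mul(Add(W, W), Add(C, -29))) = Mul(5, Mul(Mul(2, W), Add(-29, C))) = Mul(5, Mul(2, W, Add(-29, C))) = Mul(10, W, Add(-29, C)))
Mul(687, Pow(Function('M')(26, -3), -1)) = Mul(687, Pow(Mul(10, 26, Add(-29, -3)), -1)) = Mul(687, Pow(Mul(10, 26, -32), -1)) = Mul(687, Pow(-8320, -1)) = Mul(687, Rational(-1, 8320)) = Rational(-687, 8320)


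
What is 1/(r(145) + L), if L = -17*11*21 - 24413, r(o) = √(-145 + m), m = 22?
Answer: -28340/803155723 - I*√123/803155723 ≈ -3.5286e-5 - 1.3809e-8*I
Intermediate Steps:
r(o) = I*√123 (r(o) = √(-145 + 22) = √(-123) = I*√123)
L = -28340 (L = -187*21 - 24413 = -3927 - 24413 = -28340)
1/(r(145) + L) = 1/(I*√123 - 28340) = 1/(-28340 + I*√123)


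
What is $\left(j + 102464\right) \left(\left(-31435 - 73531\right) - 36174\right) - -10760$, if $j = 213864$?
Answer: $-44646523160$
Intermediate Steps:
$\left(j + 102464\right) \left(\left(-31435 - 73531\right) - 36174\right) - -10760 = \left(213864 + 102464\right) \left(\left(-31435 - 73531\right) - 36174\right) - -10760 = 316328 \left(\left(-31435 - 73531\right) - 36174\right) + 10760 = 316328 \left(-104966 - 36174\right) + 10760 = 316328 \left(-141140\right) + 10760 = -44646533920 + 10760 = -44646523160$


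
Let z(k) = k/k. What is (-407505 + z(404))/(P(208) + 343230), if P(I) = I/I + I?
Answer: -407504/343439 ≈ -1.1865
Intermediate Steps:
P(I) = 1 + I
z(k) = 1
(-407505 + z(404))/(P(208) + 343230) = (-407505 + 1)/((1 + 208) + 343230) = -407504/(209 + 343230) = -407504/343439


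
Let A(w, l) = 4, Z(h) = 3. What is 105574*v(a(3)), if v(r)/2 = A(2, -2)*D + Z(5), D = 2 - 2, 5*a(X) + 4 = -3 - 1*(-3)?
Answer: 633444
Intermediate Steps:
a(X) = -⅘ (a(X) = -⅘ + (-3 - 1*(-3))/5 = -⅘ + (-3 + 3)/5 = -⅘ + (⅕)*0 = -⅘ + 0 = -⅘)
D = 0
v(r) = 6 (v(r) = 2*(4*0 + 3) = 2*(0 + 3) = 2*3 = 6)
105574*v(a(3)) = 105574*6 = 633444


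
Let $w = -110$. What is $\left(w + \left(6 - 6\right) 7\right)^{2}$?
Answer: $12100$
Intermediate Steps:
$\left(w + \left(6 - 6\right) 7\right)^{2} = \left(-110 + \left(6 - 6\right) 7\right)^{2} = \left(-110 + 0 \cdot 7\right)^{2} = \left(-110 + 0\right)^{2} = \left(-110\right)^{2} = 12100$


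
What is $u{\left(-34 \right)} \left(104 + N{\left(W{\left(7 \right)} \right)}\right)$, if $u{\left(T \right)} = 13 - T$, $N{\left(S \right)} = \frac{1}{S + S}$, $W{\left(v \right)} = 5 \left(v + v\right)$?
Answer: $\frac{684367}{140} \approx 4888.3$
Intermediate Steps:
$W{\left(v \right)} = 10 v$ ($W{\left(v \right)} = 5 \cdot 2 v = 10 v$)
$N{\left(S \right)} = \frac{1}{2 S}$
$u{\left(-34 \right)} \left(104 + N{\left(W{\left(7 \right)} \right)}\right) = \left(13 - -34\right) \left(104 + \frac{1}{2 \cdot 10 \cdot 7}\right) = \left(13 + 34\right) \left(104 + \frac{1}{2 \cdot 70}\right) = 47 \left(104 + \frac{1}{2} \cdot \frac{1}{70}\right) = 47 \left(104 + \frac{1}{140}\right) = 47 \cdot \frac{14561}{140} = \frac{684367}{140}$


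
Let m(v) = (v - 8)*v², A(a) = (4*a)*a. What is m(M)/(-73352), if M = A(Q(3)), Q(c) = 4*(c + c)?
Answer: -1523515392/9169 ≈ -1.6616e+5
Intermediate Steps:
Q(c) = 8*c (Q(c) = 4*(2*c) = 8*c)
A(a) = 4*a²
M = 2304 (M = 4*(8*3)² = 4*24² = 4*576 = 2304)
m(v) = v²*(-8 + v) (m(v) = (-8 + v)*v² = v²*(-8 + v))
m(M)/(-73352) = (2304²*(-8 + 2304))/(-73352) = (5308416*2296)*(-1/73352) = 12188123136*(-1/73352) = -1523515392/9169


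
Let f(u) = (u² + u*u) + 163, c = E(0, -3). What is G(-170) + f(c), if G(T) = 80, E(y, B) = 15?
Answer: 693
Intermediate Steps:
c = 15
f(u) = 163 + 2*u² (f(u) = (u² + u²) + 163 = 2*u² + 163 = 163 + 2*u²)
G(-170) + f(c) = 80 + (163 + 2*15²) = 80 + (163 + 2*225) = 80 + (163 + 450) = 80 + 613 = 693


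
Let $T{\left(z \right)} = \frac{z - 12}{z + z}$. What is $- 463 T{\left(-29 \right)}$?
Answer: $- \frac{18983}{58} \approx -327.29$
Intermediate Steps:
$T{\left(z \right)} = \frac{-12 + z}{2 z}$
$- 463 T{\left(-29 \right)} = - 463 \frac{-12 - 29}{2 \left(-29\right)} = - 463 \cdot \frac{1}{2} \left(- \frac{1}{29}\right) \left(-41\right) = \left(-463\right) \frac{41}{58} = - \frac{18983}{58}$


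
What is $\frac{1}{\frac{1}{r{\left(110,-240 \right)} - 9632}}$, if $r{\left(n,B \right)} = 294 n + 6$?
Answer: $22714$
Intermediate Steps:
$r{\left(n,B \right)} = 6 + 294 n$
$\frac{1}{\frac{1}{r{\left(110,-240 \right)} - 9632}} = \frac{1}{\frac{1}{\left(6 + 294 \cdot 110\right) - 9632}} = \frac{1}{\frac{1}{\left(6 + 32340\right) - 9632}} = \frac{1}{\frac{1}{32346 - 9632}} = \frac{1}{\frac{1}{22714}} = 22714$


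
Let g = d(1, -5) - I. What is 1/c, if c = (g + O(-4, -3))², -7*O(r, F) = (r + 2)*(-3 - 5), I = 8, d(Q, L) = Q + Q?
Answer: 49/3364 ≈ 0.014566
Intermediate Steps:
d(Q, L) = 2*Q
g = -6 (g = 2*1 - 1*8 = 2 - 8 = -6)
O(r, F) = 16/7 + 8*r/7 (O(r, F) = -(r + 2)*(-3 - 5)/7 = -(2 + r)*(-8)/7 = -(-16 - 8*r)/7 = 16/7 + 8*r/7)
c = 3364/49 (c = (-6 + (16/7 + (8/7)*(-4)))² = (-6 + (16/7 - 32/7))² = (-6 - 16/7)² = (-58/7)² = 3364/49 ≈ 68.653)
1/c = 1/(3364/49) = 49/3364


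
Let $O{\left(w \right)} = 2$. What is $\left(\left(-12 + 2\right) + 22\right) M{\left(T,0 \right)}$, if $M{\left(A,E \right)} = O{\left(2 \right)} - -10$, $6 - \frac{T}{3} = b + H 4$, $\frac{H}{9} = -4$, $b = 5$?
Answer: $144$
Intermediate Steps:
$H = -36$ ($H = 9 \left(-4\right) = -36$)
$T = 435$ ($T = 18 - 3 \left(5 - 144\right) = 18 - -417 = 18 + 417 = 435$)
$M{\left(A,E \right)} = 12$ ($M{\left(A,E \right)} = 2 - -10 = 2 + 10 = 12$)
$\left(\left(-12 + 2\right) + 22\right) M{\left(T,0 \right)} = \left(\left(-12 + 2\right) + 22\right) 12 = \left(-10 + 22\right) 12 = 12 \cdot 12 = 144$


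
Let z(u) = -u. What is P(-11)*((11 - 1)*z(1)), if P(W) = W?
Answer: 110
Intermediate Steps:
P(-11)*((11 - 1)*z(1)) = -11*(11 - 1)*(-1*1) = -110*(-1) = -11*(-10) = 110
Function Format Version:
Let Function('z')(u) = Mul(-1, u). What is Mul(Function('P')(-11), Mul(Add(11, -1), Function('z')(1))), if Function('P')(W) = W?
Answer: 110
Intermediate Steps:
Mul(Function('P')(-11), Mul(Add(11, -1), Function('z')(1))) = Mul(-11, Mul(Add(11, -1), Mul(-1, 1))) = Mul(-11, Mul(10, -1)) = Mul(-11, -10) = 110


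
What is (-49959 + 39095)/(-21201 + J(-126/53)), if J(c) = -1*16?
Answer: 1552/3031 ≈ 0.51204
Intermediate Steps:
J(c) = -16
(-49959 + 39095)/(-21201 + J(-126/53)) = (-49959 + 39095)/(-21201 - 16) = -10864/(-21217) = -10864*(-1/21217) = 1552/3031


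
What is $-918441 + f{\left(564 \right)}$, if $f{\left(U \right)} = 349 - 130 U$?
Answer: $-991412$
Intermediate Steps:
$-918441 + f{\left(564 \right)} = -918441 + \left(349 - 73320\right) = -918441 - 72971 = -991412$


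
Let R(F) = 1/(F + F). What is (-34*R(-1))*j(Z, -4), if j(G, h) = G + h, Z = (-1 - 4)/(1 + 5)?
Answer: -493/6 ≈ -82.167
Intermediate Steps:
Z = -⅚ (Z = -5/6 = -5*⅙ = -⅚ ≈ -0.83333)
R(F) = 1/(2*F)
(-34*R(-1))*j(Z, -4) = (-17/(-1))*(-⅚ - 4) = -17*(-1)*(-29/6) = -34*(-½)*(-29/6) = 17*(-29/6) = -493/6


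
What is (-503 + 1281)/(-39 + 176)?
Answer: 778/137 ≈ 5.6788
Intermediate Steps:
(-503 + 1281)/(-39 + 176) = 778/137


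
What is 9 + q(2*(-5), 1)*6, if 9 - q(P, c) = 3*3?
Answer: 9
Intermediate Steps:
q(P, c) = 0 (q(P, c) = 9 - 3*3 = 9 - 1*9 = 9 - 9 = 0)
9 + q(2*(-5), 1)*6 = 9 + 0*6 = 9 + 0 = 9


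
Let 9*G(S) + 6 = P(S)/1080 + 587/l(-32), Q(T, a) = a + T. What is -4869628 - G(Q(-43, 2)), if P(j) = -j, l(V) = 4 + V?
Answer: -331329285557/68040 ≈ -4.8696e+6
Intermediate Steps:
Q(T, a) = T + a
G(S) = -755/252 - S/9720 (G(S) = -⅔ + (-S/1080 + 587/(4 - 32))/9 = -⅔ + (-S*(1/1080) + 587/(-28))/9 = -⅔ + (-S/1080 + 587*(-1/28))/9 = -⅔ + (-S/1080 - 587/28)/9 = -⅔ + (-587/28 - S/1080)/9 = -⅔ + (-587/252 - S/9720) = -755/252 - S/9720)
-4869628 - G(Q(-43, 2)) = -4869628 - (-755/252 - (-43 + 2)/9720) = -4869628 - (-755/252 - 1/9720*(-41)) = -4869628 - (-755/252 + 41/9720) = -4869628 - 1*(-203563/68040) = -4869628 + 203563/68040 = -331329285557/68040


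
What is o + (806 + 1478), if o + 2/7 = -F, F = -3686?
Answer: 41788/7 ≈ 5969.7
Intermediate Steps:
o = 25800/7 (o = -2/7 - 1*(-3686) = -2/7 + 3686 = 25800/7 ≈ 3685.7)
o + (806 + 1478) = 25800/7 + (806 + 1478) = 25800/7 + 2284 = 41788/7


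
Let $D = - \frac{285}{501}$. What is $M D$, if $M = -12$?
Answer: $\frac{1140}{167} \approx 6.8263$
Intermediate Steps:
$D = - \frac{95}{167}$ ($D = \left(-285\right) \frac{1}{501} = - \frac{95}{167} \approx -0.56886$)
$M D = \left(-12\right) \left(- \frac{95}{167}\right) = \frac{1140}{167}$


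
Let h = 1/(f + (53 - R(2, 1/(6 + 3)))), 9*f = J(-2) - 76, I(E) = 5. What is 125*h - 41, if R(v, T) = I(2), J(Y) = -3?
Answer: -13348/353 ≈ -37.813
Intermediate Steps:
R(v, T) = 5
f = -79/9 (f = (-3 - 76)/9 = (⅑)*(-79) = -79/9 ≈ -8.7778)
h = 9/353 (h = 1/(-79/9 + (53 - 1*5)) = 1/(-79/9 + (53 - 5)) = 1/(-79/9 + 48) = 1/(353/9) = 9/353 ≈ 0.025496)
125*h - 41 = 125*(9/353) - 41 = 1125/353 - 41 = -13348/353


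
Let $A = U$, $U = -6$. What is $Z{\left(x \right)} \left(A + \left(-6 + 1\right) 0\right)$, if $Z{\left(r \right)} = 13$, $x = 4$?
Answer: $-78$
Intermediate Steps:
$A = -6$
$Z{\left(x \right)} \left(A + \left(-6 + 1\right) 0\right) = 13 \left(-6 + \left(-6 + 1\right) 0\right) = 13 \left(-6 - 0\right) = 13 \left(-6 + 0\right) = 13 \left(-6\right) = -78$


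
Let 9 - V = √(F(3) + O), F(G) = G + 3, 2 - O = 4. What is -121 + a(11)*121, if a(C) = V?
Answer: 726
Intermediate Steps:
O = -2 (O = 2 - 1*4 = 2 - 4 = -2)
F(G) = 3 + G
V = 7 (V = 9 - √((3 + 3) - 2) = 9 - √(6 - 2) = 9 - √4 = 9 - 1*2 = 9 - 2 = 7)
a(C) = 7
-121 + a(11)*121 = -121 + 7*121 = -121 + 847 = 726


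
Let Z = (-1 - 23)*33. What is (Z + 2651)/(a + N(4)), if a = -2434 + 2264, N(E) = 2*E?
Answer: -1859/162 ≈ -11.475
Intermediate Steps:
Z = -792 (Z = -24*33 = -792)
a = -170
(Z + 2651)/(a + N(4)) = (-792 + 2651)/(-170 + 2*4) = 1859/(-170 + 8) = 1859/(-162) = 1859*(-1/162) = -1859/162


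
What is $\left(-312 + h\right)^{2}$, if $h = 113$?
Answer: $39601$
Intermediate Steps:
$\left(-312 + h\right)^{2} = \left(-312 + 113\right)^{2} = \left(-199\right)^{2} = 39601$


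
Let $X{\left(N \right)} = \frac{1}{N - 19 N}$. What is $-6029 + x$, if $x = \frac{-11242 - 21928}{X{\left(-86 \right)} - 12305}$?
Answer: $- \frac{114789882871}{19048139} \approx -6026.3$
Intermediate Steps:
$X{\left(N \right)} = - \frac{1}{18 N}$ ($X{\left(N \right)} = \frac{1}{\left(-18\right) N} = - \frac{1}{18 N}$)
$x = \frac{51347160}{19048139}$ ($x = \frac{-11242 - 21928}{- \frac{1}{18 \left(-86\right)} - 12305} = - \frac{33170}{\left(- \frac{1}{18}\right) \left(- \frac{1}{86}\right) - 12305} = - \frac{33170}{\frac{1}{1548} - 12305} = - \frac{33170}{- \frac{19048139}{1548}} = \left(-33170\right) \left(- \frac{1548}{19048139}\right) = \frac{51347160}{19048139} \approx 2.6957$)
$-6029 + x = -6029 + \frac{51347160}{19048139} = - \frac{114789882871}{19048139}$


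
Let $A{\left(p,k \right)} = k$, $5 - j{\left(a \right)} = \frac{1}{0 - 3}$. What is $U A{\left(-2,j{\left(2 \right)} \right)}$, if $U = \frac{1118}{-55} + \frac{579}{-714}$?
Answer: $- \frac{737864}{6545} \approx -112.74$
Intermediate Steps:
$j{\left(a \right)} = \frac{16}{3}$ ($j{\left(a \right)} = 5 - \frac{1}{0 - 3} = 5 - \frac{1}{-3} = 5 - - \frac{1}{3} = 5 + \frac{1}{3} = \frac{16}{3}$)
$U = - \frac{276699}{13090}$ ($U = 1118 \left(- \frac{1}{55}\right) + 579 \left(- \frac{1}{714}\right) = - \frac{1118}{55} - \frac{193}{238} = - \frac{276699}{13090} \approx -21.138$)
$U A{\left(-2,j{\left(2 \right)} \right)} = \left(- \frac{276699}{13090}\right) \frac{16}{3} = - \frac{737864}{6545}$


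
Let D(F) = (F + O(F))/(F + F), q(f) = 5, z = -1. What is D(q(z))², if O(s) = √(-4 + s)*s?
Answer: 1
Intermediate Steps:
O(s) = s*√(-4 + s)
D(F) = (F + F*√(-4 + F))/(2*F) (D(F) = (F + F*√(-4 + F))/(F + F) = (F + F*√(-4 + F))/((2*F)) = (F + F*√(-4 + F))*(1/(2*F)) = (F + F*√(-4 + F))/(2*F))
D(q(z))² = (½ + √(-4 + 5)/2)² = (½ + √1/2)² = (½ + (½)*1)² = (½ + ½)² = 1² = 1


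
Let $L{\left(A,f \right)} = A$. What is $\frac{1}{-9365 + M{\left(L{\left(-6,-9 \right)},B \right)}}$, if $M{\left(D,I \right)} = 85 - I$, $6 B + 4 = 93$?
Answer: $- \frac{6}{55769} \approx -0.00010759$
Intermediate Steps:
$B = \frac{89}{6}$ ($B = - \frac{2}{3} + \frac{1}{6} \cdot 93 = - \frac{2}{3} + \frac{31}{2} = \frac{89}{6} \approx 14.833$)
$\frac{1}{-9365 + M{\left(L{\left(-6,-9 \right)},B \right)}} = \frac{1}{-9365 + \left(85 - \frac{89}{6}\right)} = \frac{1}{-9365 + \frac{421}{6}} = \frac{1}{- \frac{55769}{6}} = - \frac{6}{55769}$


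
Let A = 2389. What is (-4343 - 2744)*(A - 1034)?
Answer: -9602885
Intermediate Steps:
(-4343 - 2744)*(A - 1034) = (-4343 - 2744)*(2389 - 1034) = -7087*1355 = -9602885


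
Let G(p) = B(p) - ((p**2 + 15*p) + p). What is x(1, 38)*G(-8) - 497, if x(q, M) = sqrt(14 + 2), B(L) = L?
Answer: -273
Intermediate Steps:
x(q, M) = 4 (x(q, M) = sqrt(16) = 4)
G(p) = -p**2 - 15*p (G(p) = p - ((p**2 + 15*p) + p) = p - (p**2 + 16*p) = p + (-p**2 - 16*p) = -p**2 - 15*p)
x(1, 38)*G(-8) - 497 = 4*(-8*(-15 - 1*(-8))) - 497 = 4*(-8*(-15 + 8)) - 497 = 4*(-8*(-7)) - 497 = 4*56 - 497 = 224 - 497 = -273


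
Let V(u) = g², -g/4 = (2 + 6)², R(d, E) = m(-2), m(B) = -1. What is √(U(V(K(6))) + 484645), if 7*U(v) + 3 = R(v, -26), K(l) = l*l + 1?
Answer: √23747577/7 ≈ 696.16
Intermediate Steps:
R(d, E) = -1
K(l) = 1 + l² (K(l) = l² + 1 = 1 + l²)
g = -256 (g = -4*(2 + 6)² = -4*8² = -4*64 = -256)
V(u) = 65536 (V(u) = (-256)² = 65536)
U(v) = -4/7 (U(v) = -3/7 + (⅐)*(-1) = -3/7 - ⅐ = -4/7)
√(U(V(K(6))) + 484645) = √(-4/7 + 484645) = √(3392511/7) = √23747577/7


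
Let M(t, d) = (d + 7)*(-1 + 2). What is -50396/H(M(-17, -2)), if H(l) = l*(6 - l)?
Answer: -50396/5 ≈ -10079.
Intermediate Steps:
M(t, d) = 7 + d (M(t, d) = (7 + d)*1 = 7 + d)
-50396/H(M(-17, -2)) = -50396*1/((6 - (7 - 2))*(7 - 2)) = -50396*1/(5*(6 - 1*5)) = -50396*1/(5*(6 - 5)) = -50396/(5*1) = -50396/5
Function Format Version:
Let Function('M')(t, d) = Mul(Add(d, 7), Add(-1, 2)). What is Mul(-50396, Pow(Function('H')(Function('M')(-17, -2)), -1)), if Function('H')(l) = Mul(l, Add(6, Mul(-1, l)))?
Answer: Rational(-50396, 5) ≈ -10079.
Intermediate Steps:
Function('M')(t, d) = Add(7, d) (Function('M')(t, d) = Mul(Add(7, d), 1) = Add(7, d))
Mul(-50396, Pow(Function('H')(Function('M')(-17, -2)), -1)) = Mul(-50396, Pow(Mul(Add(7, -2), Add(6, Mul(-1, Add(7, -2)))), -1)) = Mul(-50396, Pow(Mul(5, Add(6, Mul(-1, 5))), -1)) = Mul(-50396, Pow(Mul(5, Add(6, -5)), -1)) = Mul(-50396, Pow(Mul(5, 1), -1)) = Mul(-50396, Pow(5, -1)) = Mul(-50396, Rational(1, 5)) = Rational(-50396, 5)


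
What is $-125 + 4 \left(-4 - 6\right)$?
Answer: $-165$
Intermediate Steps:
$-125 + 4 \left(-4 - 6\right) = -125 + 4 \left(-10\right) = -125 - 40 = -165$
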